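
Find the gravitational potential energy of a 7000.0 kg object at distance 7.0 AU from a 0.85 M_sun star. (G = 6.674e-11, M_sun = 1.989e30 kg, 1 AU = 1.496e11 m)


M = 0.85 * 1.989e30 kg = 1.69065e+30 kg; r = 7.0 AU * 1.496e11 m/AU = 1.0472e+12 m. U = -GM*m/r = -(6.674e-11 * 1.69065e+30 * 7000.0) / 1.0472e+12 = -7.542e+11

-7.542e+11 J


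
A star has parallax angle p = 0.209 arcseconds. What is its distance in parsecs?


d = 1/p = 1/0.209 = 4.7847

4.7847 pc


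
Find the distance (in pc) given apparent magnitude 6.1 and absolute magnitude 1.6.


d = 10^((m - M + 5)/5) = 10^((6.1 - 1.6 + 5)/5) = 79.4328

79.4328 pc


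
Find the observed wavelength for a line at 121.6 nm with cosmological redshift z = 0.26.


lam_obs = lam_emit * (1 + z) = 121.6 * (1 + 0.26) = 153.216

153.216 nm


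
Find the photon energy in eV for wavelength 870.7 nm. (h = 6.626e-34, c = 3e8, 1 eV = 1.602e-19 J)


E = hc/lambda = 6.626e-34 * 3e8 / 8.707e-07 = 2.283e-19 J = 1.4251 eV

1.4251 eV


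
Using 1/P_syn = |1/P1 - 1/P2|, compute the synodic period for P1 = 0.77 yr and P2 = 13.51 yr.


1/P_syn = |1/P1 - 1/P2| = |1/0.77 - 1/13.51| => P_syn = 0.8165

0.8165 years


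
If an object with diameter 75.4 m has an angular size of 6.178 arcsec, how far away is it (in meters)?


D = size / theta_rad, theta_rad = 6.178 * pi/(180*3600) = 2.995e-05, D = 2.517e+06

2.517e+06 m


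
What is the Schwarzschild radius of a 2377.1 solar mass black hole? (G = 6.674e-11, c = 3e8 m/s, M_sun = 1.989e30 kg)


M = 2377.1 * 1.989e30 kg = 4.7280519e+33 kg. rs = 2GM/c^2 = 2 * 6.674e-11 * 4.7280519e+33 / (3e8)^2 = 7.012e+06

7.012e+06 m


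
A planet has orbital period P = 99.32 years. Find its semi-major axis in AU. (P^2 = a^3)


a = P^(2/3) = 99.32^(2/3) = 21.4466

21.4466 AU


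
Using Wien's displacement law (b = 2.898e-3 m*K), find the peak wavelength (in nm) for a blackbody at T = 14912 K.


lam_max = b / T = 2.898e-3 / 14912 = 1.943e-07 m = 194.3401 nm

194.3401 nm


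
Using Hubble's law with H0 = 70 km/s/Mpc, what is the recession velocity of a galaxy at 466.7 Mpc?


v = H0 * d = 70 * 466.7 = 32669.0

32669.0 km/s


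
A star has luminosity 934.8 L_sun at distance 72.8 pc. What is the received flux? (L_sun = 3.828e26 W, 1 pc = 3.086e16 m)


F = L / (4*pi*d^2) = 3.578e+29 / (4*pi*(2.247e+18)^2) = 5.642e-09

5.642e-09 W/m^2


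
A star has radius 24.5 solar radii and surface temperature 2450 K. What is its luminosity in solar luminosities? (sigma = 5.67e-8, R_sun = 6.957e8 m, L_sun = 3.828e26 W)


R = 24.5 * 6.957e8 m = 1.704465e+10 m. L = 4*pi*R^2*sigma*T^4 = 4*pi*(1.704465e+10)^2 * 5.67e-8 * 2450^4 = 7.458189877e+27 W. L/L_sun = 7.458189877e+27 / 3.828e26 = 19.4833

19.4833 L_sun


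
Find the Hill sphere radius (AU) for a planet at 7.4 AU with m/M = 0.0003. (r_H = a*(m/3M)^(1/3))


r_H = a * (m/3M)^(1/3) = 7.4 * (0.0003/3)^(1/3) = 0.3435

0.3435 AU


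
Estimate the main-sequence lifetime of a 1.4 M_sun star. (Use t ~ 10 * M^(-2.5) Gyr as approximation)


t = 10 * M^(-2.5) = 10 * 1.4^(-2.5) = 4.312

4.312 Gyr


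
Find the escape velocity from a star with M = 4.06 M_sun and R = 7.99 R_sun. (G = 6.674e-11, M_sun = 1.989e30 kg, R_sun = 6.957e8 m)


M = 4.06 * 1.989e30 kg = 8.07534e+30 kg; R = 7.99 * 6.957e8 m = 5.558643e+09 m. v_esc = sqrt(2GM/R) = sqrt(2 * 6.674e-11 * 8.07534e+30 / 5.558643e+09) = 440356.2006

440356.2006 m/s


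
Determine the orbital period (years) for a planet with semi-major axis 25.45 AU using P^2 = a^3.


P = a^(3/2) = 25.45^1.5 = 128.3901

128.3901 years


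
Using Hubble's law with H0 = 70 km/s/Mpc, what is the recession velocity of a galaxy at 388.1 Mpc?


v = H0 * d = 70 * 388.1 = 27167.0

27167.0 km/s


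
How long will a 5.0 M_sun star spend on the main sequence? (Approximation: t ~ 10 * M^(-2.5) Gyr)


t = 10 * M^(-2.5) = 10 * 5.0^(-2.5) = 0.1789

0.1789 Gyr


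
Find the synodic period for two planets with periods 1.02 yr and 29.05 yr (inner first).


1/P_syn = |1/P1 - 1/P2| = |1/1.02 - 1/29.05| => P_syn = 1.0571

1.0571 years


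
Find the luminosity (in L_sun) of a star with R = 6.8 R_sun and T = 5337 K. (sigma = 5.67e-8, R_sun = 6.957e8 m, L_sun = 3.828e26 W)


R = 6.8 * 6.957e8 m = 4.73076e+09 m. L = 4*pi*R^2*sigma*T^4 = 4*pi*(4.73076e+09)^2 * 5.67e-8 * 5337^4 = 1.293729753e+28 W. L/L_sun = 1.293729753e+28 / 3.828e26 = 33.7965

33.7965 L_sun


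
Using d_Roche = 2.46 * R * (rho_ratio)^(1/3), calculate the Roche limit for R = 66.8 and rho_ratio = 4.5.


d_Roche = 2.46 * 66.8 * 4.5^(1/3) = 271.2996

271.2996


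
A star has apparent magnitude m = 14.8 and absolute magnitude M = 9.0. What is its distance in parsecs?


d = 10^((m - M + 5)/5) = 10^((14.8 - 9.0 + 5)/5) = 144.544

144.544 pc


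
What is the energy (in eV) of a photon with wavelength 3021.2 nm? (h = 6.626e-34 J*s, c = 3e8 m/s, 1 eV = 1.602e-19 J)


E = hc/lambda = 6.626e-34 * 3e8 / 3.021e-06 = 6.580e-20 J = 0.4107 eV

0.4107 eV


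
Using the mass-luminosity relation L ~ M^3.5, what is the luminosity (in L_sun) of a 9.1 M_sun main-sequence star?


L/L_sun = (M/M_sun)^3.5 = 9.1^3.5 = 2273.2378

2273.2378 L_sun


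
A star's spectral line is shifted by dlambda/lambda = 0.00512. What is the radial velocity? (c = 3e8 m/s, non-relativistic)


v = (dlambda/lambda) * c = 0.00512 * 3e8 = 1.536e+06

1.536e+06 m/s


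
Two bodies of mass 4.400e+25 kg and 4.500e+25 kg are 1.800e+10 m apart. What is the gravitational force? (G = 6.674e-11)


F = G*m1*m2/r^2 = 6.674e-11 * 4.400e+25 * 4.500e+25 / (1.800e+10)^2 = 6.674e-11 * 1.980e+51 / 3.240e+20 = 4.079e+20

4.079e+20 N


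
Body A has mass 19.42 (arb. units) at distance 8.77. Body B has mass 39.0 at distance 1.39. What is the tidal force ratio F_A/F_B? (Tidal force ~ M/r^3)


Ratio = (M1/r1^3) / (M2/r2^3) = (19.42/8.77^3) / (39.0/1.39^3) = 0.002

0.002


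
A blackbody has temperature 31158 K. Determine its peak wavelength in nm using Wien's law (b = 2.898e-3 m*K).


lam_max = b / T = 2.898e-3 / 31158 = 9.301e-08 m = 93.0098 nm

93.0098 nm


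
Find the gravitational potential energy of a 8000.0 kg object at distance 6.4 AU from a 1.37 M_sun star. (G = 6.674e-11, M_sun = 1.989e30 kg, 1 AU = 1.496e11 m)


M = 1.37 * 1.989e30 kg = 2.72493e+30 kg; r = 6.4 AU * 1.496e11 m/AU = 9.5744e+11 m. U = -GM*m/r = -(6.674e-11 * 2.72493e+30 * 8000.0) / 9.5744e+11 = -1.520e+12

-1.520e+12 J


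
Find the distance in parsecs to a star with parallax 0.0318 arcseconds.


d = 1/p = 1/0.0318 = 31.4465

31.4465 pc


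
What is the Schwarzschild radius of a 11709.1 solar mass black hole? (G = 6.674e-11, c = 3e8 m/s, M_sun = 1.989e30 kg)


M = 11709.1 * 1.989e30 kg = 2.32893999e+34 kg. rs = 2GM/c^2 = 2 * 6.674e-11 * 2.32893999e+34 / (3e8)^2 = 3.454e+07

3.454e+07 m


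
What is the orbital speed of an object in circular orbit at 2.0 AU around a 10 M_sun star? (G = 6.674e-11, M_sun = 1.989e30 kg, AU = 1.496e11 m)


v = sqrt(GM/r) = sqrt(6.674e-11 * 1.989e+31 / 2.992e+11) = 66608.5068

66608.5068 m/s


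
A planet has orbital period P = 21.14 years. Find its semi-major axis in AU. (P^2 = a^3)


a = P^(2/3) = 21.14^(2/3) = 7.6455

7.6455 AU


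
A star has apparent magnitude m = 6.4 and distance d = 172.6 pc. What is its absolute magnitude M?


M = m - 5*log10(d) + 5 = 6.4 - 5*log10(172.6) + 5 = 0.2148

0.2148


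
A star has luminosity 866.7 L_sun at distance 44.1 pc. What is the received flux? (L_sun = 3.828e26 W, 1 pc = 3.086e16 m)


F = L / (4*pi*d^2) = 3.318e+29 / (4*pi*(1.361e+18)^2) = 1.425e-08

1.425e-08 W/m^2


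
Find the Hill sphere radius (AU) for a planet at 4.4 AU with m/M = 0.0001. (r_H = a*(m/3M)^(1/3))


r_H = a * (m/3M)^(1/3) = 4.4 * (0.0001/3)^(1/3) = 0.1416

0.1416 AU


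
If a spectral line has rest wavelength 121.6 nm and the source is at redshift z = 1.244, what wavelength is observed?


lam_obs = lam_emit * (1 + z) = 121.6 * (1 + 1.244) = 272.8704

272.8704 nm


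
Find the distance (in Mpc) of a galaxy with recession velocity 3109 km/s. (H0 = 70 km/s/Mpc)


d = v / H0 = 3109 / 70 = 44.4143

44.4143 Mpc


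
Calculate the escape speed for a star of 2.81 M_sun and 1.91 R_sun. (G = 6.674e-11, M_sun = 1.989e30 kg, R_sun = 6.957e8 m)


M = 2.81 * 1.989e30 kg = 5.58909e+30 kg; R = 1.91 * 6.957e8 m = 1.328787e+09 m. v_esc = sqrt(2GM/R) = sqrt(2 * 6.674e-11 * 5.58909e+30 / 1.328787e+09) = 749291.7747

749291.7747 m/s


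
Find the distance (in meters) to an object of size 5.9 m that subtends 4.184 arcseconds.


D = size / theta_rad, theta_rad = 4.184 * pi/(180*3600) = 2.028e-05, D = 290860.984

290860.984 m


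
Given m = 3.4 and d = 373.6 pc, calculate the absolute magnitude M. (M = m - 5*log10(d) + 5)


M = m - 5*log10(d) + 5 = 3.4 - 5*log10(373.6) + 5 = -4.462

-4.462


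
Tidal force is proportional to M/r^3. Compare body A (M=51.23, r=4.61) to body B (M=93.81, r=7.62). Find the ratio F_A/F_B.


Ratio = (M1/r1^3) / (M2/r2^3) = (51.23/4.61^3) / (93.81/7.62^3) = 2.4663

2.4663


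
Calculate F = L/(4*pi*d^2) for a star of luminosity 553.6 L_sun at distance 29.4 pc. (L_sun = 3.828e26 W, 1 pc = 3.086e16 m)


F = L / (4*pi*d^2) = 2.119e+29 / (4*pi*(9.073e+17)^2) = 2.049e-08

2.049e-08 W/m^2


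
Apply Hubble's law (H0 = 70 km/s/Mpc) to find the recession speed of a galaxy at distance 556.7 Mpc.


v = H0 * d = 70 * 556.7 = 38969.0

38969.0 km/s


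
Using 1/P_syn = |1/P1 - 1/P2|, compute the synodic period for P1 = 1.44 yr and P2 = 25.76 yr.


1/P_syn = |1/P1 - 1/P2| = |1/1.44 - 1/25.76| => P_syn = 1.5253

1.5253 years


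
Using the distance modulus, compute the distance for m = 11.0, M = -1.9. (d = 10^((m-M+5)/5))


d = 10^((m - M + 5)/5) = 10^((11.0 - -1.9 + 5)/5) = 3801.894

3801.894 pc


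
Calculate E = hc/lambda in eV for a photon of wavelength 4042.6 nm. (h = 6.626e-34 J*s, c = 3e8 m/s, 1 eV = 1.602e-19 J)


E = hc/lambda = 6.626e-34 * 3e8 / 4.043e-06 = 4.917e-20 J = 0.3069 eV

0.3069 eV


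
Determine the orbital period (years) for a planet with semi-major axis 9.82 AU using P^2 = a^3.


P = a^(3/2) = 9.82^1.5 = 30.7728

30.7728 years


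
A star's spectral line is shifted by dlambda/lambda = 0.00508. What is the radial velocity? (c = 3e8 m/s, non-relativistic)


v = (dlambda/lambda) * c = 0.00508 * 3e8 = 1.524e+06

1.524e+06 m/s


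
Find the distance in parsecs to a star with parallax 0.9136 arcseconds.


d = 1/p = 1/0.9136 = 1.0946

1.0946 pc


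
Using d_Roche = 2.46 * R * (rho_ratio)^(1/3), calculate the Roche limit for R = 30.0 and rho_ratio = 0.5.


d_Roche = 2.46 * 30.0 * 0.5^(1/3) = 58.5751

58.5751


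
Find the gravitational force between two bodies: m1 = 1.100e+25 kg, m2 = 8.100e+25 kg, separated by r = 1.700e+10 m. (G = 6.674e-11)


F = G*m1*m2/r^2 = 6.674e-11 * 1.100e+25 * 8.100e+25 / (1.700e+10)^2 = 6.674e-11 * 8.910e+50 / 2.890e+20 = 2.058e+20

2.058e+20 N


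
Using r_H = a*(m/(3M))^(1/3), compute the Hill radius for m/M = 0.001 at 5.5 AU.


r_H = a * (m/3M)^(1/3) = 5.5 * (0.001/3)^(1/3) = 0.3813

0.3813 AU


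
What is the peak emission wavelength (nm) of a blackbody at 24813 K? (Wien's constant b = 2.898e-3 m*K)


lam_max = b / T = 2.898e-3 / 24813 = 1.168e-07 m = 116.7936 nm

116.7936 nm


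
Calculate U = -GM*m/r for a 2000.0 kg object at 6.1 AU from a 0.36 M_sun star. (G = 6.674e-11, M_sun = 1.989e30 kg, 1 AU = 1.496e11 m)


M = 0.36 * 1.989e30 kg = 7.1604e+29 kg; r = 6.1 AU * 1.496e11 m/AU = 9.1256e+11 m. U = -GM*m/r = -(6.674e-11 * 7.1604e+29 * 2000.0) / 9.1256e+11 = -1.047e+11

-1.047e+11 J


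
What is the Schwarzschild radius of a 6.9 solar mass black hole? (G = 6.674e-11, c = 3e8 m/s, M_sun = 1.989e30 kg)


M = 6.9 * 1.989e30 kg = 1.37241e+31 kg. rs = 2GM/c^2 = 2 * 6.674e-11 * 1.37241e+31 / (3e8)^2 = 20354.3652

20354.3652 m


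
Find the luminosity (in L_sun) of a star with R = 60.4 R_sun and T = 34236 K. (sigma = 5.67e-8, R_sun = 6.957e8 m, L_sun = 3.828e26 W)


R = 60.4 * 6.957e8 m = 4.202028e+10 m. L = 4*pi*R^2*sigma*T^4 = 4*pi*(4.202028e+10)^2 * 5.67e-8 * 34236^4 = 1.728394508e+33 W. L/L_sun = 1.728394508e+33 / 3.828e26 = 4.515e+06

4.515e+06 L_sun


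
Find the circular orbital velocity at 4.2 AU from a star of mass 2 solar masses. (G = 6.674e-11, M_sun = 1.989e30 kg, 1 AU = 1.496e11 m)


v = sqrt(GM/r) = sqrt(6.674e-11 * 3.978e+30 / 6.283e+11) = 20555.8315

20555.8315 m/s


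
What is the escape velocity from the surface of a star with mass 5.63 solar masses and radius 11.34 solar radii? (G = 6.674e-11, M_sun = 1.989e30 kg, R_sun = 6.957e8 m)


M = 5.63 * 1.989e30 kg = 1.119807e+31 kg; R = 11.34 * 6.957e8 m = 7.889238e+09 m. v_esc = sqrt(2GM/R) = sqrt(2 * 6.674e-11 * 1.119807e+31 / 7.889238e+09) = 435273.4313

435273.4313 m/s


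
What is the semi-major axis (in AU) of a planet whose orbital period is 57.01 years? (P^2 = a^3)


a = P^(2/3) = 57.01^(2/3) = 14.8127

14.8127 AU


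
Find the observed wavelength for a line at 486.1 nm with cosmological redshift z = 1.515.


lam_obs = lam_emit * (1 + z) = 486.1 * (1 + 1.515) = 1222.5415

1222.5415 nm


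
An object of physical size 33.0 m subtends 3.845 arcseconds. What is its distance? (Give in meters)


D = size / theta_rad, theta_rad = 3.845 * pi/(180*3600) = 1.864e-05, D = 1.770e+06

1.770e+06 m


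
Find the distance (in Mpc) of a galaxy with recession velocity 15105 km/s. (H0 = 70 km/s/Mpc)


d = v / H0 = 15105 / 70 = 215.7857

215.7857 Mpc


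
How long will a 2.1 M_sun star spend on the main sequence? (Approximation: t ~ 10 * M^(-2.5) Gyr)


t = 10 * M^(-2.5) = 10 * 2.1^(-2.5) = 1.5648

1.5648 Gyr


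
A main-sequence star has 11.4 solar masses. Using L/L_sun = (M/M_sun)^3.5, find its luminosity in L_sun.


L/L_sun = (M/M_sun)^3.5 = 11.4^3.5 = 5002.2683

5002.2683 L_sun


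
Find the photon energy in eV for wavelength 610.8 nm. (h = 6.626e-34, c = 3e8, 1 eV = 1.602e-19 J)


E = hc/lambda = 6.626e-34 * 3e8 / 6.108e-07 = 3.254e-19 J = 2.0315 eV

2.0315 eV


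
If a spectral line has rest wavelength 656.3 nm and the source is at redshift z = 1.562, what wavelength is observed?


lam_obs = lam_emit * (1 + z) = 656.3 * (1 + 1.562) = 1681.4406

1681.4406 nm


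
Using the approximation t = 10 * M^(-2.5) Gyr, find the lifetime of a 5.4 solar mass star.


t = 10 * M^(-2.5) = 10 * 5.4^(-2.5) = 0.1476

0.1476 Gyr


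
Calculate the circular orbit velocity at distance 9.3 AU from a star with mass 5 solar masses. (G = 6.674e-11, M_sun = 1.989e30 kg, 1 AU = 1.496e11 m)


v = sqrt(GM/r) = sqrt(6.674e-11 * 9.945e+30 / 1.391e+12) = 21841.7898

21841.7898 m/s


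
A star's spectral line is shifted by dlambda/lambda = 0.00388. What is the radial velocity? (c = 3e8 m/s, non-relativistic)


v = (dlambda/lambda) * c = 0.00388 * 3e8 = 1.164e+06

1.164e+06 m/s


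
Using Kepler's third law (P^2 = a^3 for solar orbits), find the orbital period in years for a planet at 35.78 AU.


P = a^(3/2) = 35.78^1.5 = 214.023

214.023 years


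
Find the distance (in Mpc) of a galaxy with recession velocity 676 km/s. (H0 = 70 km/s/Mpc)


d = v / H0 = 676 / 70 = 9.6571

9.6571 Mpc


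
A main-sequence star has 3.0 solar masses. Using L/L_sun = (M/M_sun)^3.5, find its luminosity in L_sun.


L/L_sun = (M/M_sun)^3.5 = 3.0^3.5 = 46.7654

46.7654 L_sun


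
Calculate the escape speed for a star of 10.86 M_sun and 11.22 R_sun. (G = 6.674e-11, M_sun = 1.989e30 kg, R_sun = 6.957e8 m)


M = 10.86 * 1.989e30 kg = 2.160054e+31 kg; R = 11.22 * 6.957e8 m = 7.805754e+09 m. v_esc = sqrt(2GM/R) = sqrt(2 * 6.674e-11 * 2.160054e+31 / 7.805754e+09) = 607761.203

607761.203 m/s


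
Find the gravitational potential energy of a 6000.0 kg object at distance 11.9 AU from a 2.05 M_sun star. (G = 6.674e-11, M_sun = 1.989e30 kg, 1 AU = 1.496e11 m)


M = 2.05 * 1.989e30 kg = 4.07745e+30 kg; r = 11.9 AU * 1.496e11 m/AU = 1.78024e+12 m. U = -GM*m/r = -(6.674e-11 * 4.07745e+30 * 6000.0) / 1.78024e+12 = -9.172e+11

-9.172e+11 J


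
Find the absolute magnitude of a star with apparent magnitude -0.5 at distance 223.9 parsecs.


M = m - 5*log10(d) + 5 = -0.5 - 5*log10(223.9) + 5 = -7.2503

-7.2503


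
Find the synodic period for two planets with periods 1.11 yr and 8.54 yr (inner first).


1/P_syn = |1/P1 - 1/P2| = |1/1.11 - 1/8.54| => P_syn = 1.2758

1.2758 years


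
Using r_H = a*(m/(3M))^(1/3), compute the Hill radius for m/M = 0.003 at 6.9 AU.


r_H = a * (m/3M)^(1/3) = 6.9 * (0.003/3)^(1/3) = 0.69

0.69 AU


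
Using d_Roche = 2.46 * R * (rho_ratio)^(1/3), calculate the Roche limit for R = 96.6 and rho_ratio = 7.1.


d_Roche = 2.46 * 96.6 * 7.1^(1/3) = 456.7358

456.7358


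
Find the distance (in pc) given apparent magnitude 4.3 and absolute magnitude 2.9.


d = 10^((m - M + 5)/5) = 10^((4.3 - 2.9 + 5)/5) = 19.0546

19.0546 pc


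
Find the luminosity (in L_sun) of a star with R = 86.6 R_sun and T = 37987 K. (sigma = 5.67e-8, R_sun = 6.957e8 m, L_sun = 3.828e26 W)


R = 86.6 * 6.957e8 m = 6.024762e+10 m. L = 4*pi*R^2*sigma*T^4 = 4*pi*(6.024762e+10)^2 * 5.67e-8 * 37987^4 = 5.385334709e+33 W. L/L_sun = 5.385334709e+33 / 3.828e26 = 1.407e+07

1.407e+07 L_sun


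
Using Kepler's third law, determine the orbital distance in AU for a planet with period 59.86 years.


a = P^(2/3) = 59.86^(2/3) = 15.3023

15.3023 AU


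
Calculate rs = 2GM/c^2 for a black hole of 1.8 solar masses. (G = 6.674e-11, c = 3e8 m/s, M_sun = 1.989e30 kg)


M = 1.8 * 1.989e30 kg = 3.5802e+30 kg. rs = 2GM/c^2 = 2 * 6.674e-11 * 3.5802e+30 / (3e8)^2 = 5309.8344

5309.8344 m


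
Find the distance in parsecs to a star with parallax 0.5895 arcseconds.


d = 1/p = 1/0.5895 = 1.6964

1.6964 pc


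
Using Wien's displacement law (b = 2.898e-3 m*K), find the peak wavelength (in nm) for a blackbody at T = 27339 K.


lam_max = b / T = 2.898e-3 / 27339 = 1.060e-07 m = 106.0024 nm

106.0024 nm


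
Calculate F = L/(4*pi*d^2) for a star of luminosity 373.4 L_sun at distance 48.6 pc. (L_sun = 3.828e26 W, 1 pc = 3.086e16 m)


F = L / (4*pi*d^2) = 1.429e+29 / (4*pi*(1.500e+18)^2) = 5.057e-09

5.057e-09 W/m^2


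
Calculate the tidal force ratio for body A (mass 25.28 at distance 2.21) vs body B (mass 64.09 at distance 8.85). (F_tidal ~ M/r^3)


Ratio = (M1/r1^3) / (M2/r2^3) = (25.28/2.21^3) / (64.09/8.85^3) = 25.3303

25.3303


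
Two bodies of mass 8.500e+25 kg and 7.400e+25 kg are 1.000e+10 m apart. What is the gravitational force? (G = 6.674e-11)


F = G*m1*m2/r^2 = 6.674e-11 * 8.500e+25 * 7.400e+25 / (1.000e+10)^2 = 6.674e-11 * 6.290e+51 / 1.000e+20 = 4.198e+21

4.198e+21 N


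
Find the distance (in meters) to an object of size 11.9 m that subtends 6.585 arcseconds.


D = size / theta_rad, theta_rad = 6.585 * pi/(180*3600) = 3.192e-05, D = 372748.8526

372748.8526 m


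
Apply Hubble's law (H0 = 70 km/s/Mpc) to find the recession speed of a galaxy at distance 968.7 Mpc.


v = H0 * d = 70 * 968.7 = 67809.0

67809.0 km/s


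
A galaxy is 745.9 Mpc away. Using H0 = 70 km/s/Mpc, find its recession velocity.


v = H0 * d = 70 * 745.9 = 52213.0

52213.0 km/s


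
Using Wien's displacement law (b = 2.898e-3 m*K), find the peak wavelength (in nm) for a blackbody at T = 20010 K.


lam_max = b / T = 2.898e-3 / 20010 = 1.448e-07 m = 144.8276 nm

144.8276 nm


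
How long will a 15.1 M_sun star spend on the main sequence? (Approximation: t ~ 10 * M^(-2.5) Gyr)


t = 10 * M^(-2.5) = 10 * 15.1^(-2.5) = 0.0113

0.0113 Gyr


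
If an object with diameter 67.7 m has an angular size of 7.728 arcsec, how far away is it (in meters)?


D = size / theta_rad, theta_rad = 7.728 * pi/(180*3600) = 3.747e-05, D = 1.807e+06

1.807e+06 m


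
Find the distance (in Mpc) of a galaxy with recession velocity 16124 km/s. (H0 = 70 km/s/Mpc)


d = v / H0 = 16124 / 70 = 230.3429

230.3429 Mpc


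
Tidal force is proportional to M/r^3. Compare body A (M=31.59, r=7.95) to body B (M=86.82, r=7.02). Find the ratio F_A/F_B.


Ratio = (M1/r1^3) / (M2/r2^3) = (31.59/7.95^3) / (86.82/7.02^3) = 0.2505

0.2505


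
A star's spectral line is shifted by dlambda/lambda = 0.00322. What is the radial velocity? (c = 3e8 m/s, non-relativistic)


v = (dlambda/lambda) * c = 0.00322 * 3e8 = 966000.0

966000.0 m/s


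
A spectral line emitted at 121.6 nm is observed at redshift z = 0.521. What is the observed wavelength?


lam_obs = lam_emit * (1 + z) = 121.6 * (1 + 0.521) = 184.9536

184.9536 nm


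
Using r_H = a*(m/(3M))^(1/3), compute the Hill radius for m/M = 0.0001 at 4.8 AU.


r_H = a * (m/3M)^(1/3) = 4.8 * (0.0001/3)^(1/3) = 0.1545

0.1545 AU


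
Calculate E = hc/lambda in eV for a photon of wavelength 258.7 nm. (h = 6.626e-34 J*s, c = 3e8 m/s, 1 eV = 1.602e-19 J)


E = hc/lambda = 6.626e-34 * 3e8 / 2.587e-07 = 7.684e-19 J = 4.7964 eV

4.7964 eV


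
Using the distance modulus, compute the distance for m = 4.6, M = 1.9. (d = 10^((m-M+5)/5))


d = 10^((m - M + 5)/5) = 10^((4.6 - 1.9 + 5)/5) = 34.6737

34.6737 pc


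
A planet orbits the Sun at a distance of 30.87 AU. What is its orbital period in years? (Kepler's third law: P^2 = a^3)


P = a^(3/2) = 30.87^1.5 = 171.5161

171.5161 years


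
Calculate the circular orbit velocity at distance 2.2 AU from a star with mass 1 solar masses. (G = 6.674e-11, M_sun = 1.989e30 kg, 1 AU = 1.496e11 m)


v = sqrt(GM/r) = sqrt(6.674e-11 * 1.989e+30 / 3.291e+11) = 20083.2205

20083.2205 m/s


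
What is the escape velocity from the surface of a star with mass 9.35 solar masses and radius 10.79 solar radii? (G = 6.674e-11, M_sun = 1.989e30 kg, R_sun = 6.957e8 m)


M = 9.35 * 1.989e30 kg = 1.859715e+31 kg; R = 10.79 * 6.957e8 m = 7.506603e+09 m. v_esc = sqrt(2GM/R) = sqrt(2 * 6.674e-11 * 1.859715e+31 / 7.506603e+09) = 575055.249

575055.249 m/s


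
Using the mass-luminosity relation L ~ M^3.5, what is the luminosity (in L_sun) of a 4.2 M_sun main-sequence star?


L/L_sun = (M/M_sun)^3.5 = 4.2^3.5 = 151.8352

151.8352 L_sun


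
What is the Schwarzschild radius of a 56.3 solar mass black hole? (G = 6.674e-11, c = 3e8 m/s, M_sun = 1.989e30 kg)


M = 56.3 * 1.989e30 kg = 1.119807e+32 kg. rs = 2GM/c^2 = 2 * 6.674e-11 * 1.119807e+32 / (3e8)^2 = 166079.8204

166079.8204 m


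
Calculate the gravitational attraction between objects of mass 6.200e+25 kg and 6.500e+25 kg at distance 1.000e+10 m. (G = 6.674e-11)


F = G*m1*m2/r^2 = 6.674e-11 * 6.200e+25 * 6.500e+25 / (1.000e+10)^2 = 6.674e-11 * 4.030e+51 / 1.000e+20 = 2.690e+21

2.690e+21 N


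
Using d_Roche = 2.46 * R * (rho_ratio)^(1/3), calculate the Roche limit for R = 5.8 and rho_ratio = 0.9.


d_Roche = 2.46 * 5.8 * 0.9^(1/3) = 13.7756

13.7756


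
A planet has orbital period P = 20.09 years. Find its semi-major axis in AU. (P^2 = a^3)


a = P^(2/3) = 20.09^(2/3) = 7.3902

7.3902 AU


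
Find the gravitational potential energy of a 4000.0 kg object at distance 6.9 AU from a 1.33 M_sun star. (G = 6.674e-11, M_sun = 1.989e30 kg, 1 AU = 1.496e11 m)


M = 1.33 * 1.989e30 kg = 2.64537e+30 kg; r = 6.9 AU * 1.496e11 m/AU = 1.03224e+12 m. U = -GM*m/r = -(6.674e-11 * 2.64537e+30 * 4000.0) / 1.03224e+12 = -6.842e+11

-6.842e+11 J


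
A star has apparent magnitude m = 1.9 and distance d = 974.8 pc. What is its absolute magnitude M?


M = m - 5*log10(d) + 5 = 1.9 - 5*log10(974.8) + 5 = -8.0446

-8.0446


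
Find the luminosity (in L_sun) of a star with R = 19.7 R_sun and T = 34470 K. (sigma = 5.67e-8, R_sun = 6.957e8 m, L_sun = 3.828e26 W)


R = 19.7 * 6.957e8 m = 1.370529e+10 m. L = 4*pi*R^2*sigma*T^4 = 4*pi*(1.370529e+10)^2 * 5.67e-8 * 34470^4 = 1.889446136e+32 W. L/L_sun = 1.889446136e+32 / 3.828e26 = 493585.7199

493585.7199 L_sun


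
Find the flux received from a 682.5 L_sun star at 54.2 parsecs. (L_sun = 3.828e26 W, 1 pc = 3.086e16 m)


F = L / (4*pi*d^2) = 2.613e+29 / (4*pi*(1.673e+18)^2) = 7.431e-09

7.431e-09 W/m^2


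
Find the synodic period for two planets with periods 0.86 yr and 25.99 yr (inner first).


1/P_syn = |1/P1 - 1/P2| = |1/0.86 - 1/25.99| => P_syn = 0.8894

0.8894 years


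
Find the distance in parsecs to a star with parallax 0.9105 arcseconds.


d = 1/p = 1/0.9105 = 1.0983

1.0983 pc


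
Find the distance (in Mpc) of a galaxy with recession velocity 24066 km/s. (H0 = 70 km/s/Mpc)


d = v / H0 = 24066 / 70 = 343.8

343.8 Mpc


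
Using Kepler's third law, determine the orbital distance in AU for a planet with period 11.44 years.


a = P^(2/3) = 11.44^(2/3) = 5.0771

5.0771 AU


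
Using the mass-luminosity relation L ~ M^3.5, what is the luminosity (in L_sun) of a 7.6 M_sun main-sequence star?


L/L_sun = (M/M_sun)^3.5 = 7.6^3.5 = 1210.1733

1210.1733 L_sun


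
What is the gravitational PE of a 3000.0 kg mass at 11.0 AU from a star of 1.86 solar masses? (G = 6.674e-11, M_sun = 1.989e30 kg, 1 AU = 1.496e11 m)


M = 1.86 * 1.989e30 kg = 3.69954e+30 kg; r = 11.0 AU * 1.496e11 m/AU = 1.6456e+12 m. U = -GM*m/r = -(6.674e-11 * 3.69954e+30 * 3000.0) / 1.6456e+12 = -4.501e+11

-4.501e+11 J


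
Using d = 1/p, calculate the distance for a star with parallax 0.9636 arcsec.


d = 1/p = 1/0.9636 = 1.0378

1.0378 pc


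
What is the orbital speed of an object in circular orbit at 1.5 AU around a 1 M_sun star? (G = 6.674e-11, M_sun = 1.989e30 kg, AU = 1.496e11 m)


v = sqrt(GM/r) = sqrt(6.674e-11 * 1.989e+30 / 2.244e+11) = 24321.9878

24321.9878 m/s


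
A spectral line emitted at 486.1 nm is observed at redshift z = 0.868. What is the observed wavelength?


lam_obs = lam_emit * (1 + z) = 486.1 * (1 + 0.868) = 908.0348

908.0348 nm


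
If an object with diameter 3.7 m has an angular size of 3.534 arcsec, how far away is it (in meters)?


D = size / theta_rad, theta_rad = 3.534 * pi/(180*3600) = 1.713e-05, D = 215953.5323

215953.5323 m


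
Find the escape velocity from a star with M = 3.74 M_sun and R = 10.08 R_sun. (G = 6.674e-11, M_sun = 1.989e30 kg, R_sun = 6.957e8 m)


M = 3.74 * 1.989e30 kg = 7.43886e+30 kg; R = 10.08 * 6.957e8 m = 7.012656e+09 m. v_esc = sqrt(2GM/R) = sqrt(2 * 6.674e-11 * 7.43886e+30 / 7.012656e+09) = 376287.7013

376287.7013 m/s


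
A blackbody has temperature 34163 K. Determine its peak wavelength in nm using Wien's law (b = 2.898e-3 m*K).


lam_max = b / T = 2.898e-3 / 34163 = 8.483e-08 m = 84.8286 nm

84.8286 nm


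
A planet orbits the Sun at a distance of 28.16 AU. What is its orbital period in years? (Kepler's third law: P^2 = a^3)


P = a^(3/2) = 28.16^1.5 = 149.4338

149.4338 years


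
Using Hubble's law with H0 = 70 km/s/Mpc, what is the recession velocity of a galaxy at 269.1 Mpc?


v = H0 * d = 70 * 269.1 = 18837.0

18837.0 km/s


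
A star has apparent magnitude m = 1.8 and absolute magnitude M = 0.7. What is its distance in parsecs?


d = 10^((m - M + 5)/5) = 10^((1.8 - 0.7 + 5)/5) = 16.5959

16.5959 pc


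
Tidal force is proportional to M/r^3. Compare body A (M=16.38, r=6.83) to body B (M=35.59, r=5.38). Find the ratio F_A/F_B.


Ratio = (M1/r1^3) / (M2/r2^3) = (16.38/6.83^3) / (35.59/5.38^3) = 0.2249

0.2249


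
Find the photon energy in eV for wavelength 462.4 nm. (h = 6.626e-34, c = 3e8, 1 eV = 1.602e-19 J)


E = hc/lambda = 6.626e-34 * 3e8 / 4.624e-07 = 4.299e-19 J = 2.6834 eV

2.6834 eV


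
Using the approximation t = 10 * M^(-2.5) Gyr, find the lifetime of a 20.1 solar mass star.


t = 10 * M^(-2.5) = 10 * 20.1^(-2.5) = 0.0055

0.0055 Gyr


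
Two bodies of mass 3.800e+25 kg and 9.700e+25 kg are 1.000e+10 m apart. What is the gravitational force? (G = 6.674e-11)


F = G*m1*m2/r^2 = 6.674e-11 * 3.800e+25 * 9.700e+25 / (1.000e+10)^2 = 6.674e-11 * 3.686e+51 / 1.000e+20 = 2.460e+21

2.460e+21 N


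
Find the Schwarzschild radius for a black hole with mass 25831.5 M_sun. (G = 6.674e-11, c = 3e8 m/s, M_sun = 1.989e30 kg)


M = 25831.5 * 1.989e30 kg = 5.13788535e+34 kg. rs = 2GM/c^2 = 2 * 6.674e-11 * 5.13788535e+34 / (3e8)^2 = 7.620e+07

7.620e+07 m


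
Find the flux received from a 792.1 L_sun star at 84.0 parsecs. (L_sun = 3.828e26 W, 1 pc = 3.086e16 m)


F = L / (4*pi*d^2) = 3.032e+29 / (4*pi*(2.592e+18)^2) = 3.591e-09

3.591e-09 W/m^2


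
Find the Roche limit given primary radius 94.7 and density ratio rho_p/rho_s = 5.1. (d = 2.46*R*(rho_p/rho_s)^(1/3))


d_Roche = 2.46 * 94.7 * 5.1^(1/3) = 400.9976

400.9976


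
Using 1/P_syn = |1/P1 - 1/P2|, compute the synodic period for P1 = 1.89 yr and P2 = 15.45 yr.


1/P_syn = |1/P1 - 1/P2| = |1/1.89 - 1/15.45| => P_syn = 2.1534

2.1534 years


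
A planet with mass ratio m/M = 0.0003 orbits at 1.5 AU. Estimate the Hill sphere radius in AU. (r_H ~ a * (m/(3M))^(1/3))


r_H = a * (m/3M)^(1/3) = 1.5 * (0.0003/3)^(1/3) = 0.0696

0.0696 AU


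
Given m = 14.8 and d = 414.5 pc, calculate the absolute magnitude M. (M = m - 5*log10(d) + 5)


M = m - 5*log10(d) + 5 = 14.8 - 5*log10(414.5) + 5 = 6.7124

6.7124


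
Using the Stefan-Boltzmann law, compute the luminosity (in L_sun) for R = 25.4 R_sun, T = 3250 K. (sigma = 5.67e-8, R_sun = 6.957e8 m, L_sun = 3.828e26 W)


R = 25.4 * 6.957e8 m = 1.767078e+10 m. L = 4*pi*R^2*sigma*T^4 = 4*pi*(1.767078e+10)^2 * 5.67e-8 * 3250^4 = 2.482205918e+28 W. L/L_sun = 2.482205918e+28 / 3.828e26 = 64.8434

64.8434 L_sun


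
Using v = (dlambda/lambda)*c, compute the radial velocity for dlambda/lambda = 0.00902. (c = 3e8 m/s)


v = (dlambda/lambda) * c = 0.00902 * 3e8 = 2.706e+06

2.706e+06 m/s


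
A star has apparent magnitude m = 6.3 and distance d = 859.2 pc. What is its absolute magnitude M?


M = m - 5*log10(d) + 5 = 6.3 - 5*log10(859.2) + 5 = -3.3705

-3.3705


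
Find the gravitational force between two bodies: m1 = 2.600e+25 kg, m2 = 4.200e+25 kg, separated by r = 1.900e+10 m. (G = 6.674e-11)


F = G*m1*m2/r^2 = 6.674e-11 * 2.600e+25 * 4.200e+25 / (1.900e+10)^2 = 6.674e-11 * 1.092e+51 / 3.610e+20 = 2.019e+20

2.019e+20 N


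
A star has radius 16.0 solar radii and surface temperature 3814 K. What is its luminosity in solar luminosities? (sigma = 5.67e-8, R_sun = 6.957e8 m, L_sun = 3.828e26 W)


R = 16.0 * 6.957e8 m = 1.11312e+10 m. L = 4*pi*R^2*sigma*T^4 = 4*pi*(1.11312e+10)^2 * 5.67e-8 * 3814^4 = 1.868097975e+28 W. L/L_sun = 1.868097975e+28 / 3.828e26 = 48.8009

48.8009 L_sun


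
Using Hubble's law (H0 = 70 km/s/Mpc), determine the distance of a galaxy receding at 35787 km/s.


d = v / H0 = 35787 / 70 = 511.2429

511.2429 Mpc


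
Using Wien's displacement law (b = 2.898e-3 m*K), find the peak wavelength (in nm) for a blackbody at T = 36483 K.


lam_max = b / T = 2.898e-3 / 36483 = 7.943e-08 m = 79.4343 nm

79.4343 nm


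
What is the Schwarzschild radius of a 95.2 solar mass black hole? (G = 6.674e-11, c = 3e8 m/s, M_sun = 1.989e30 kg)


M = 95.2 * 1.989e30 kg = 1.893528e+32 kg. rs = 2GM/c^2 = 2 * 6.674e-11 * 1.893528e+32 / (3e8)^2 = 280831.2416

280831.2416 m


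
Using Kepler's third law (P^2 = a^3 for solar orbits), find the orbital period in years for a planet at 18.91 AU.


P = a^(3/2) = 18.91^1.5 = 82.2313

82.2313 years


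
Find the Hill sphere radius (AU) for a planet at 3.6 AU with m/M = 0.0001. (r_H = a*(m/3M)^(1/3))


r_H = a * (m/3M)^(1/3) = 3.6 * (0.0001/3)^(1/3) = 0.1159

0.1159 AU


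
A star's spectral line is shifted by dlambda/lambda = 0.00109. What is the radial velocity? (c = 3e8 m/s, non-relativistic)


v = (dlambda/lambda) * c = 0.00109 * 3e8 = 327000.0

327000.0 m/s


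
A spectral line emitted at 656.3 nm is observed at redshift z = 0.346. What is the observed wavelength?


lam_obs = lam_emit * (1 + z) = 656.3 * (1 + 0.346) = 883.3798

883.3798 nm


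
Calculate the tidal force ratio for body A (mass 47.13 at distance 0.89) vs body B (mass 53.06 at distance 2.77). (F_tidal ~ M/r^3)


Ratio = (M1/r1^3) / (M2/r2^3) = (47.13/0.89^3) / (53.06/2.77^3) = 26.7793

26.7793


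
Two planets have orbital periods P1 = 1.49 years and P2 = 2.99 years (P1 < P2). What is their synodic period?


1/P_syn = |1/P1 - 1/P2| = |1/1.49 - 1/2.99| => P_syn = 2.9701

2.9701 years


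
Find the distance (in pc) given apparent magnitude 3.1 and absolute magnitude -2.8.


d = 10^((m - M + 5)/5) = 10^((3.1 - -2.8 + 5)/5) = 151.3561

151.3561 pc


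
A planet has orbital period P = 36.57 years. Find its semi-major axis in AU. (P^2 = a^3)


a = P^(2/3) = 36.57^(2/3) = 11.0175

11.0175 AU


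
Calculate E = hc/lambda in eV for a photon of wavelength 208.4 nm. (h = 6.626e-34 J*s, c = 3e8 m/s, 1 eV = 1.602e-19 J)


E = hc/lambda = 6.626e-34 * 3e8 / 2.084e-07 = 9.538e-19 J = 5.954 eV

5.954 eV


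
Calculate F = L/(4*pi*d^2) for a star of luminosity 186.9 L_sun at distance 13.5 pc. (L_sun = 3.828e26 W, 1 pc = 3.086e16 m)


F = L / (4*pi*d^2) = 7.155e+28 / (4*pi*(4.166e+17)^2) = 3.280e-08

3.280e-08 W/m^2


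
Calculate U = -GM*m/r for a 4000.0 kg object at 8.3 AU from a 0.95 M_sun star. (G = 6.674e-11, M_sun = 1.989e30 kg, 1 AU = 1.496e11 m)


M = 0.95 * 1.989e30 kg = 1.88955e+30 kg; r = 8.3 AU * 1.496e11 m/AU = 1.24168e+12 m. U = -GM*m/r = -(6.674e-11 * 1.88955e+30 * 4000.0) / 1.24168e+12 = -4.063e+11

-4.063e+11 J


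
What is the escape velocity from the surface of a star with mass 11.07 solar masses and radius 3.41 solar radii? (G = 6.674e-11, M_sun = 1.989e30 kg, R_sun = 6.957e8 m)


M = 11.07 * 1.989e30 kg = 2.201823e+31 kg; R = 3.41 * 6.957e8 m = 2.372337e+09 m. v_esc = sqrt(2GM/R) = sqrt(2 * 6.674e-11 * 2.201823e+31 / 2.372337e+09) = 1.113e+06

1.113e+06 m/s


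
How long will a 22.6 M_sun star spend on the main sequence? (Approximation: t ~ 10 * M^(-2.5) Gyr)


t = 10 * M^(-2.5) = 10 * 22.6^(-2.5) = 0.0041

0.0041 Gyr


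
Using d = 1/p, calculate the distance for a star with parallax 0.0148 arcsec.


d = 1/p = 1/0.0148 = 67.5676

67.5676 pc


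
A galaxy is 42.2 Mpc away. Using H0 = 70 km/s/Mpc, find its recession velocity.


v = H0 * d = 70 * 42.2 = 2954.0

2954.0 km/s


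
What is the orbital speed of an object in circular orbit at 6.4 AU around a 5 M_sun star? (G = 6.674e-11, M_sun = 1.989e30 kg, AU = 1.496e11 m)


v = sqrt(GM/r) = sqrt(6.674e-11 * 9.945e+30 / 9.574e+11) = 26329.3241

26329.3241 m/s


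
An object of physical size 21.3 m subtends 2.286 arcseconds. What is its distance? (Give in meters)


D = size / theta_rad, theta_rad = 2.286 * pi/(180*3600) = 1.108e-05, D = 1.922e+06

1.922e+06 m


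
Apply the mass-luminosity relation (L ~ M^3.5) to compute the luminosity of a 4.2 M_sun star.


L/L_sun = (M/M_sun)^3.5 = 4.2^3.5 = 151.8352

151.8352 L_sun


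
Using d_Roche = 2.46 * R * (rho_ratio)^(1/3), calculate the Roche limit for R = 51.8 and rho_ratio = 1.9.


d_Roche = 2.46 * 51.8 * 1.9^(1/3) = 157.8275

157.8275


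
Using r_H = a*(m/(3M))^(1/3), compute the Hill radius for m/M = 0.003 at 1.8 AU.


r_H = a * (m/3M)^(1/3) = 1.8 * (0.003/3)^(1/3) = 0.18

0.18 AU


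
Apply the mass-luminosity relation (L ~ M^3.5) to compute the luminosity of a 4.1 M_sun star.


L/L_sun = (M/M_sun)^3.5 = 4.1^3.5 = 139.5544

139.5544 L_sun


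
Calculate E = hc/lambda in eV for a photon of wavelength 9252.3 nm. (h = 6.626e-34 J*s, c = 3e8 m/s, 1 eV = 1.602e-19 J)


E = hc/lambda = 6.626e-34 * 3e8 / 9.252e-06 = 2.148e-20 J = 0.1341 eV

0.1341 eV


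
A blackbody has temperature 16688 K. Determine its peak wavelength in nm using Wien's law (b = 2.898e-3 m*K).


lam_max = b / T = 2.898e-3 / 16688 = 1.737e-07 m = 173.6577 nm

173.6577 nm


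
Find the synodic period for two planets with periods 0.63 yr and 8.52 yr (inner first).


1/P_syn = |1/P1 - 1/P2| = |1/0.63 - 1/8.52| => P_syn = 0.6803

0.6803 years


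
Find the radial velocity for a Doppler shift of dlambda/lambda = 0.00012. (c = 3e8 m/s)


v = (dlambda/lambda) * c = 0.00012 * 3e8 = 36000.0

36000.0 m/s


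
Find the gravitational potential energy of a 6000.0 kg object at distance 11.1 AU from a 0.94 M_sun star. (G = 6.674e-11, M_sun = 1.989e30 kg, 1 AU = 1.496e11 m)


M = 0.94 * 1.989e30 kg = 1.86966e+30 kg; r = 11.1 AU * 1.496e11 m/AU = 1.66056e+12 m. U = -GM*m/r = -(6.674e-11 * 1.86966e+30 * 6000.0) / 1.66056e+12 = -4.509e+11

-4.509e+11 J


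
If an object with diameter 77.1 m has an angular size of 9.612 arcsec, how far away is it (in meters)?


D = size / theta_rad, theta_rad = 9.612 * pi/(180*3600) = 4.660e-05, D = 1.654e+06

1.654e+06 m


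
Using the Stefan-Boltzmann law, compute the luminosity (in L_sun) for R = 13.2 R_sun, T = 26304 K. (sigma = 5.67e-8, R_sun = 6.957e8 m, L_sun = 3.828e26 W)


R = 13.2 * 6.957e8 m = 9.18324e+09 m. L = 4*pi*R^2*sigma*T^4 = 4*pi*(9.18324e+09)^2 * 5.67e-8 * 26304^4 = 2.876550319e+31 W. L/L_sun = 2.876550319e+31 / 3.828e26 = 75144.9927

75144.9927 L_sun


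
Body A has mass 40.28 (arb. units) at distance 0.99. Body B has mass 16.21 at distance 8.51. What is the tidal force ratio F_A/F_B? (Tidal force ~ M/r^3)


Ratio = (M1/r1^3) / (M2/r2^3) = (40.28/0.99^3) / (16.21/8.51^3) = 1578.3

1578.3


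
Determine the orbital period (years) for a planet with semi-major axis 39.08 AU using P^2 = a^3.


P = a^(3/2) = 39.08^1.5 = 244.3047

244.3047 years


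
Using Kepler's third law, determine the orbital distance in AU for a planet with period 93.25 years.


a = P^(2/3) = 93.25^(2/3) = 20.5636

20.5636 AU


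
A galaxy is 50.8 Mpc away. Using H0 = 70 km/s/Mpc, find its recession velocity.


v = H0 * d = 70 * 50.8 = 3556.0

3556.0 km/s


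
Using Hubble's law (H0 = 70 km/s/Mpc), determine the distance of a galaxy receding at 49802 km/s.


d = v / H0 = 49802 / 70 = 711.4571

711.4571 Mpc


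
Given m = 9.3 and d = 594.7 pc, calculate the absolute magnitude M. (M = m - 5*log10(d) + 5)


M = m - 5*log10(d) + 5 = 9.3 - 5*log10(594.7) + 5 = 0.4285

0.4285


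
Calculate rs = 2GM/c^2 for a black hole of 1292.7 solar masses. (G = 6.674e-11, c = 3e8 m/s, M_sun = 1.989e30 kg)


M = 1292.7 * 1.989e30 kg = 2.5711803e+33 kg. rs = 2GM/c^2 = 2 * 6.674e-11 * 2.5711803e+33 / (3e8)^2 = 3.813e+06

3.813e+06 m


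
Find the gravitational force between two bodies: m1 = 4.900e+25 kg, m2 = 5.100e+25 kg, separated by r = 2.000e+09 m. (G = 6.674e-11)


F = G*m1*m2/r^2 = 6.674e-11 * 4.900e+25 * 5.100e+25 / (2.000e+09)^2 = 6.674e-11 * 2.499e+51 / 4.000e+18 = 4.170e+22

4.170e+22 N


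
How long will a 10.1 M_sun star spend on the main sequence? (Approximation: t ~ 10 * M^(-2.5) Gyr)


t = 10 * M^(-2.5) = 10 * 10.1^(-2.5) = 0.0308

0.0308 Gyr


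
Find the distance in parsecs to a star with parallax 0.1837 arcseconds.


d = 1/p = 1/0.1837 = 5.4437

5.4437 pc


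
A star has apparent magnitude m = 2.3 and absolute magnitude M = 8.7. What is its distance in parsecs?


d = 10^((m - M + 5)/5) = 10^((2.3 - 8.7 + 5)/5) = 0.5248

0.5248 pc


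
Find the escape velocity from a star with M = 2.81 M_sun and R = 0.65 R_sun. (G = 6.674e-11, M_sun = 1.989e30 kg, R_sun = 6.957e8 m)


M = 2.81 * 1.989e30 kg = 5.58909e+30 kg; R = 0.65 * 6.957e8 m = 4.52205e+08 m. v_esc = sqrt(2GM/R) = sqrt(2 * 6.674e-11 * 5.58909e+30 / 4.52205e+08) = 1.284e+06

1.284e+06 m/s


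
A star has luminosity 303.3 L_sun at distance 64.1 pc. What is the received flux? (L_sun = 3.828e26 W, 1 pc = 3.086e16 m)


F = L / (4*pi*d^2) = 1.161e+29 / (4*pi*(1.978e+18)^2) = 2.361e-09

2.361e-09 W/m^2


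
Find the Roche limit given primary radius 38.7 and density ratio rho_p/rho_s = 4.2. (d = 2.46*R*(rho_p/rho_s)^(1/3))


d_Roche = 2.46 * 38.7 * 4.2^(1/3) = 153.6016

153.6016
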